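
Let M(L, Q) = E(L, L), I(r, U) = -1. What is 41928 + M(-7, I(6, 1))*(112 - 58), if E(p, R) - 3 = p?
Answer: 41712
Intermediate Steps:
E(p, R) = 3 + p
M(L, Q) = 3 + L
41928 + M(-7, I(6, 1))*(112 - 58) = 41928 + (3 - 7)*(112 - 58) = 41928 - 4*54 = 41928 - 216 = 41712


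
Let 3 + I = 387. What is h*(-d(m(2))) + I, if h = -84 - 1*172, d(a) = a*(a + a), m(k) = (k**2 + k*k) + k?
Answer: 51584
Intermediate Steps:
m(k) = k + 2*k**2 (m(k) = (k**2 + k**2) + k = 2*k**2 + k = k + 2*k**2)
I = 384 (I = -3 + 387 = 384)
d(a) = 2*a**2 (d(a) = a*(2*a) = 2*a**2)
h = -256 (h = -84 - 172 = -256)
h*(-d(m(2))) + I = -(-256)*2*(2*(1 + 2*2))**2 + 384 = -(-256)*2*(2*(1 + 4))**2 + 384 = -(-256)*2*(2*5)**2 + 384 = -(-256)*2*10**2 + 384 = -(-256)*2*100 + 384 = -(-256)*200 + 384 = -256*(-200) + 384 = 51200 + 384 = 51584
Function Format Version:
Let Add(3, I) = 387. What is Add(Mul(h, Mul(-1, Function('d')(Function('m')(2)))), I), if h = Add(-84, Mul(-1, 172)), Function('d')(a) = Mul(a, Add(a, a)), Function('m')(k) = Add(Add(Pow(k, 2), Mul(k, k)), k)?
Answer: 51584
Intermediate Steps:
Function('m')(k) = Add(k, Mul(2, Pow(k, 2))) (Function('m')(k) = Add(Add(Pow(k, 2), Pow(k, 2)), k) = Add(Mul(2, Pow(k, 2)), k) = Add(k, Mul(2, Pow(k, 2))))
I = 384 (I = Add(-3, 387) = 384)
Function('d')(a) = Mul(2, Pow(a, 2)) (Function('d')(a) = Mul(a, Mul(2, a)) = Mul(2, Pow(a, 2)))
h = -256 (h = Add(-84, -172) = -256)
Add(Mul(h, Mul(-1, Function('d')(Function('m')(2)))), I) = Add(Mul(-256, Mul(-1, Mul(2, Pow(Mul(2, Add(1, Mul(2, 2))), 2)))), 384) = Add(Mul(-256, Mul(-1, Mul(2, Pow(Mul(2, Add(1, 4)), 2)))), 384) = Add(Mul(-256, Mul(-1, Mul(2, Pow(Mul(2, 5), 2)))), 384) = Add(Mul(-256, Mul(-1, Mul(2, Pow(10, 2)))), 384) = Add(Mul(-256, Mul(-1, Mul(2, 100))), 384) = Add(Mul(-256, Mul(-1, 200)), 384) = Add(Mul(-256, -200), 384) = Add(51200, 384) = 51584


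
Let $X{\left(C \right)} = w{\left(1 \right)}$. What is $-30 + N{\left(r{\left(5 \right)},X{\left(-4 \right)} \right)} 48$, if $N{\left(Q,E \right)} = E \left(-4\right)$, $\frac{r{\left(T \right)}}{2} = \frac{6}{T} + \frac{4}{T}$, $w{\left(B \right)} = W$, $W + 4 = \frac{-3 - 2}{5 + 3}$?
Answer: $858$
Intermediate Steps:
$W = - \frac{37}{8}$ ($W = -4 + \frac{-3 - 2}{5 + 3} = -4 - \frac{5}{8} = - \frac{37}{8} \approx -4.625$)
$w{\left(B \right)} = - \frac{37}{8}$
$X{\left(C \right)} = - \frac{37}{8}$
$r{\left(T \right)} = \frac{20}{T}$ ($r{\left(T \right)} = 2 \left(\frac{6}{T} + \frac{4}{T}\right) = 2 \frac{10}{T} = \frac{20}{T}$)
$N{\left(Q,E \right)} = - 4 E$
$-30 + N{\left(r{\left(5 \right)},X{\left(-4 \right)} \right)} 48 = -30 + \left(-4\right) \left(- \frac{37}{8}\right) 48 = -30 + \frac{37}{2} \cdot 48 = -30 + 888 = 858$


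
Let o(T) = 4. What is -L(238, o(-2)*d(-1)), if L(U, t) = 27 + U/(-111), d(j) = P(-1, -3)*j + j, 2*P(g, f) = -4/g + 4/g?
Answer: -2759/111 ≈ -24.856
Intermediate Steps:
P(g, f) = 0 (P(g, f) = (-4/g + 4/g)/2 = (1/2)*0 = 0)
d(j) = j (d(j) = 0*j + j = 0 + j = j)
L(U, t) = 27 - U/111 (L(U, t) = 27 + U*(-1/111) = 27 - U/111)
-L(238, o(-2)*d(-1)) = -(27 - 1/111*238) = -(27 - 238/111) = -1*2759/111 = -2759/111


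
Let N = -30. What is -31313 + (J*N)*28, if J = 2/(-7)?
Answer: -31073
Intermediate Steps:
J = -2/7 (J = 2*(-⅐) = -2/7 ≈ -0.28571)
-31313 + (J*N)*28 = -31313 - 2/7*(-30)*28 = -31313 + (60/7)*28 = -31313 + 240 = -31073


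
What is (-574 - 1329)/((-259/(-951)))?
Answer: -1809753/259 ≈ -6987.5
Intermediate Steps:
(-574 - 1329)/((-259/(-951))) = -1903/((-259*(-1/951))) = -1903/259/951 = -1903*951/259 = -1809753/259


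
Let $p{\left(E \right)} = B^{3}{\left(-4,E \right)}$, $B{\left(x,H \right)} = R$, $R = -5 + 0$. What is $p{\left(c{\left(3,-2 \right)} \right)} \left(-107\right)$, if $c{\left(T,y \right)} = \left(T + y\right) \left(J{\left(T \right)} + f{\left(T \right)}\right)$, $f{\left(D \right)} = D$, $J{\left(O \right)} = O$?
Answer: $13375$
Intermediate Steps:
$R = -5$
$B{\left(x,H \right)} = -5$
$c{\left(T,y \right)} = 2 T \left(T + y\right)$ ($c{\left(T,y \right)} = \left(T + y\right) \left(T + T\right) = \left(T + y\right) 2 T = 2 T \left(T + y\right)$)
$p{\left(E \right)} = -125$ ($p{\left(E \right)} = \left(-5\right)^{3} = -125$)
$p{\left(c{\left(3,-2 \right)} \right)} \left(-107\right) = \left(-125\right) \left(-107\right) = 13375$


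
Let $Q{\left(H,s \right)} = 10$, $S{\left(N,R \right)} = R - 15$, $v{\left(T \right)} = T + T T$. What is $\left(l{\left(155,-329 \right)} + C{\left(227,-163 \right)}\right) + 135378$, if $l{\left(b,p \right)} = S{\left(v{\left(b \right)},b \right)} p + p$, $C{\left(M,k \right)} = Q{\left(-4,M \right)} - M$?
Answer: $88772$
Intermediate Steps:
$v{\left(T \right)} = T + T^{2}$
$S{\left(N,R \right)} = -15 + R$
$C{\left(M,k \right)} = 10 - M$
$l{\left(b,p \right)} = p + p \left(-15 + b\right)$ ($l{\left(b,p \right)} = \left(-15 + b\right) p + p = p \left(-15 + b\right) + p = p + p \left(-15 + b\right)$)
$\left(l{\left(155,-329 \right)} + C{\left(227,-163 \right)}\right) + 135378 = \left(- 329 \left(-14 + 155\right) + \left(10 - 227\right)\right) + 135378 = \left(\left(-329\right) 141 + \left(10 - 227\right)\right) + 135378 = \left(-46389 - 217\right) + 135378 = -46606 + 135378 = 88772$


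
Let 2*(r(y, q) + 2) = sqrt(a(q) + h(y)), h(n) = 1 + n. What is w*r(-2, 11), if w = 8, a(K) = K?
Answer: -16 + 4*sqrt(10) ≈ -3.3509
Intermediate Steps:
r(y, q) = -2 + sqrt(1 + q + y)/2 (r(y, q) = -2 + sqrt(q + (1 + y))/2 = -2 + sqrt(1 + q + y)/2)
w*r(-2, 11) = 8*(-2 + sqrt(1 + 11 - 2)/2) = 8*(-2 + sqrt(10)/2) = -16 + 4*sqrt(10)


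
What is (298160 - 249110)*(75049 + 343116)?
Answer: 20510993250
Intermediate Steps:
(298160 - 249110)*(75049 + 343116) = 49050*418165 = 20510993250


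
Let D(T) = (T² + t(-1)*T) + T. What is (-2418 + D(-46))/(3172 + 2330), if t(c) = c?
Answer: -151/2751 ≈ -0.054889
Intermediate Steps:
D(T) = T² (D(T) = (T² - T) + T = T²)
(-2418 + D(-46))/(3172 + 2330) = (-2418 + (-46)²)/(3172 + 2330) = (-2418 + 2116)/5502 = -302*1/5502 = -151/2751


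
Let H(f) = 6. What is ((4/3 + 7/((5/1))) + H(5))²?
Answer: 17161/225 ≈ 76.271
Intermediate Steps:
((4/3 + 7/((5/1))) + H(5))² = ((4/3 + 7/((5/1))) + 6)² = ((4*(⅓) + 7/((5*1))) + 6)² = ((4/3 + 7/5) + 6)² = (41/15 + 6)² = (131/15)² = 17161/225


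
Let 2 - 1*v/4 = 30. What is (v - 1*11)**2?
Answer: 15129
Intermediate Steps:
v = -112 (v = 8 - 4*30 = 8 - 120 = -112)
(v - 1*11)**2 = (-112 - 1*11)**2 = (-112 - 11)**2 = (-123)**2 = 15129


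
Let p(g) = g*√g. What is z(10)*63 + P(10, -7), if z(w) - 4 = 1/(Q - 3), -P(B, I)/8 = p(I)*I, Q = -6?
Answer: 245 - 392*I*√7 ≈ 245.0 - 1037.1*I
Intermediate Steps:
p(g) = g^(3/2)
P(B, I) = -8*I^(5/2) (P(B, I) = -8*I^(3/2)*I = -8*I^(5/2))
z(w) = 35/9 (z(w) = 4 + 1/(-6 - 3) = 4 + 1/(-9) = 4 - ⅑ = 35/9)
z(10)*63 + P(10, -7) = (35/9)*63 - 392*I*√7 = 245 - 392*I*√7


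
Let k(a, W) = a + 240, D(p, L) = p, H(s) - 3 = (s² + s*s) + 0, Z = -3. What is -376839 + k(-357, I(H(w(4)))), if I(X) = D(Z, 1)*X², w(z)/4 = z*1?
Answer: -376956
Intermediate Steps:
w(z) = 4*z (w(z) = 4*(z*1) = 4*z)
H(s) = 3 + 2*s² (H(s) = 3 + ((s² + s*s) + 0) = 3 + ((s² + s²) + 0) = 3 + (2*s² + 0) = 3 + 2*s²)
I(X) = -3*X²
k(a, W) = 240 + a
-376839 + k(-357, I(H(w(4)))) = -376839 + (240 - 357) = -376839 - 117 = -376956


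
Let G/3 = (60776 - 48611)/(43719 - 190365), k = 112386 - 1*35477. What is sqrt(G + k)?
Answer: sqrt(20418845506154)/16294 ≈ 277.32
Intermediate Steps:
k = 76909 (k = 112386 - 35477 = 76909)
G = -4055/16294 (G = 3*((60776 - 48611)/(43719 - 190365)) = 3*(12165/(-146646)) = 3*(12165*(-1/146646)) = 3*(-4055/48882) = -4055/16294 ≈ -0.24886)
sqrt(G + k) = sqrt(-4055/16294 + 76909) = sqrt(1253151191/16294) = sqrt(20418845506154)/16294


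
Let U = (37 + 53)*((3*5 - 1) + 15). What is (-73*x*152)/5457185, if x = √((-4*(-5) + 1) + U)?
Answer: -11096*√2631/5457185 ≈ -0.10429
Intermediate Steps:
U = 2610 (U = 90*((15 - 1) + 15) = 90*(14 + 15) = 90*29 = 2610)
x = √2631 (x = √((-4*(-5) + 1) + 2610) = √((20 + 1) + 2610) = √(21 + 2610) = √2631 ≈ 51.293)
(-73*x*152)/5457185 = (-73*√2631*152)/5457185 = -11096*√2631*(1/5457185) = -11096*√2631/5457185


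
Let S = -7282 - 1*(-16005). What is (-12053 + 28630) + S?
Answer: 25300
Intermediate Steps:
S = 8723 (S = -7282 + 16005 = 8723)
(-12053 + 28630) + S = (-12053 + 28630) + 8723 = 16577 + 8723 = 25300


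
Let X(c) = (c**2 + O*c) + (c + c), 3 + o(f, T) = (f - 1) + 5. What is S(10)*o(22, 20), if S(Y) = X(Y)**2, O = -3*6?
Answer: 82800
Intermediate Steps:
O = -18
o(f, T) = 1 + f (o(f, T) = -3 + ((f - 1) + 5) = -3 + ((-1 + f) + 5) = -3 + (4 + f) = 1 + f)
X(c) = c**2 - 16*c (X(c) = (c**2 - 18*c) + (c + c) = (c**2 - 18*c) + 2*c = c**2 - 16*c)
S(Y) = Y**2*(-16 + Y)**2 (S(Y) = (Y*(-16 + Y))**2 = Y**2*(-16 + Y)**2)
S(10)*o(22, 20) = (10**2*(-16 + 10)**2)*(1 + 22) = (100*(-6)**2)*23 = (100*36)*23 = 3600*23 = 82800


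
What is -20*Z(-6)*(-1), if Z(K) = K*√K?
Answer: -120*I*√6 ≈ -293.94*I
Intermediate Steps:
Z(K) = K^(3/2)
-20*Z(-6)*(-1) = -(-120)*I*√6*(-1) = (120*I*√6)*(-1) = -120*I*√6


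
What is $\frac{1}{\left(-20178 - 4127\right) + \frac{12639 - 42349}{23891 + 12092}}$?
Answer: $- \frac{35983}{874596525} \approx -4.1142 \cdot 10^{-5}$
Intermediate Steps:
$\frac{1}{\left(-20178 - 4127\right) + \frac{12639 - 42349}{23891 + 12092}} = \frac{1}{-24305 - \frac{29710}{35983}} = \frac{1}{- \frac{874596525}{35983}} = - \frac{35983}{874596525}$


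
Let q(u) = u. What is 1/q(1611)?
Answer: 1/1611 ≈ 0.00062073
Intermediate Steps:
1/q(1611) = 1/1611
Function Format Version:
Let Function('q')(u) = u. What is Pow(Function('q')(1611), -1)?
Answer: Rational(1, 1611) ≈ 0.00062073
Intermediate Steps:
Pow(Function('q')(1611), -1) = Pow(1611, -1) = Rational(1, 1611)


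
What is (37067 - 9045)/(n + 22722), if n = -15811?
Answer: 28022/6911 ≈ 4.0547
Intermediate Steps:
(37067 - 9045)/(n + 22722) = (37067 - 9045)/(-15811 + 22722) = 28022/6911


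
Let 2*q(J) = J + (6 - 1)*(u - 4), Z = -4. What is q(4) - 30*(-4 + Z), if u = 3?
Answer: 479/2 ≈ 239.50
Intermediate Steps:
q(J) = -5/2 + J/2 (q(J) = (J + (6 - 1)*(3 - 4))/2 = (J + 5*(-1))/2 = (J - 5)/2 = (-5 + J)/2 = -5/2 + J/2)
q(4) - 30*(-4 + Z) = (-5/2 + (½)*4) - 30*(-4 - 4) = (-5/2 + 2) - 30*(-8) = -½ - 10*(-24) = -½ + 240 = 479/2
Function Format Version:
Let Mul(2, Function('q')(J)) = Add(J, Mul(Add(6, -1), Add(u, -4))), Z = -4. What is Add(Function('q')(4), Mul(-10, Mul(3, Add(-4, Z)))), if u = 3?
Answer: Rational(479, 2) ≈ 239.50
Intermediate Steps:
Function('q')(J) = Add(Rational(-5, 2), Mul(Rational(1, 2), J)) (Function('q')(J) = Mul(Rational(1, 2), Add(J, Mul(Add(6, -1), Add(3, -4)))) = Mul(Rational(1, 2), Add(J, Mul(5, -1))) = Mul(Rational(1, 2), Add(J, -5)) = Mul(Rational(1, 2), Add(-5, J)) = Add(Rational(-5, 2), Mul(Rational(1, 2), J)))
Add(Function('q')(4), Mul(-10, Mul(3, Add(-4, Z)))) = Add(Add(Rational(-5, 2), Mul(Rational(1, 2), 4)), Mul(-10, Mul(3, Add(-4, -4)))) = Add(Add(Rational(-5, 2), 2), Mul(-10, Mul(3, -8))) = Add(Rational(-1, 2), Mul(-10, -24)) = Add(Rational(-1, 2), 240) = Rational(479, 2)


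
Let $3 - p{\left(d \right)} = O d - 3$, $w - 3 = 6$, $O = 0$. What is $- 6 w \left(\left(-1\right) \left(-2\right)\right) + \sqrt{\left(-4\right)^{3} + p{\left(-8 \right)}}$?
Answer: $-108 + i \sqrt{58} \approx -108.0 + 7.6158 i$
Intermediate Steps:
$w = 9$ ($w = 3 + 6 = 9$)
$p{\left(d \right)} = 6$ ($p{\left(d \right)} = 3 - \left(0 d - 3\right) = 3 - \left(0 - 3\right) = 3 - -3 = 3 + 3 = 6$)
$- 6 w \left(\left(-1\right) \left(-2\right)\right) + \sqrt{\left(-4\right)^{3} + p{\left(-8 \right)}} = \left(-6\right) 9 \left(\left(-1\right) \left(-2\right)\right) + \sqrt{\left(-4\right)^{3} + 6} = \left(-54\right) 2 + \sqrt{-64 + 6} = -108 + \sqrt{-58} = -108 + i \sqrt{58}$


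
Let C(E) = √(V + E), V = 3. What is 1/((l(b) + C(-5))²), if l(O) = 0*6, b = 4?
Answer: -½ ≈ -0.50000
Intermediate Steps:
C(E) = √(3 + E)
l(O) = 0
1/((l(b) + C(-5))²) = 1/((0 + √(3 - 5))²) = 1/((0 + √(-2))²) = 1/((0 + I*√2)²) = 1/((I*√2)²) = 1/(-2) = -½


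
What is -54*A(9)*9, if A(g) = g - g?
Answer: 0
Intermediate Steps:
A(g) = 0
-54*A(9)*9 = -54*0*9 = 0*9 = 0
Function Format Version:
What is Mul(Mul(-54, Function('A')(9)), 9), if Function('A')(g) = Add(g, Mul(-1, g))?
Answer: 0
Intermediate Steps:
Function('A')(g) = 0
Mul(Mul(-54, Function('A')(9)), 9) = Mul(Mul(-54, 0), 9) = Mul(0, 9) = 0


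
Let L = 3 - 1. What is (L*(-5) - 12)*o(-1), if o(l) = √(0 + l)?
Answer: -22*I ≈ -22.0*I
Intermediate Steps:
L = 2
o(l) = √l
(L*(-5) - 12)*o(-1) = (2*(-5) - 12)*√(-1) = (-10 - 12)*I = -22*I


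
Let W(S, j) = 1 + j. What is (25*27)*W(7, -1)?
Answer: 0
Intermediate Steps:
(25*27)*W(7, -1) = (25*27)*(1 - 1) = 675*0 = 0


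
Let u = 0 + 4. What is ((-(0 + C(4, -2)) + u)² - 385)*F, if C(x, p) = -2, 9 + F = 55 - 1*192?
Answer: 50954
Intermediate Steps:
u = 4
F = -146 (F = -9 + (55 - 1*192) = -9 + (55 - 192) = -9 - 137 = -146)
((-(0 + C(4, -2)) + u)² - 385)*F = ((-(0 - 2) + 4)² - 385)*(-146) = ((-1*(-2) + 4)² - 385)*(-146) = ((2 + 4)² - 385)*(-146) = (6² - 385)*(-146) = (36 - 385)*(-146) = -349*(-146) = 50954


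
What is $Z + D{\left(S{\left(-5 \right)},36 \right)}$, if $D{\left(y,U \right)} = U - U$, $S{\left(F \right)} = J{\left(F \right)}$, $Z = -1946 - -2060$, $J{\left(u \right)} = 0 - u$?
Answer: $114$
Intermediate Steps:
$J{\left(u \right)} = - u$
$Z = 114$ ($Z = -1946 + 2060 = 114$)
$S{\left(F \right)} = - F$
$D{\left(y,U \right)} = 0$
$Z + D{\left(S{\left(-5 \right)},36 \right)} = 114 + 0 = 114$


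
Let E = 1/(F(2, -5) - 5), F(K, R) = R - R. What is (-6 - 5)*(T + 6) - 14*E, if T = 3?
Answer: -481/5 ≈ -96.200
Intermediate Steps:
F(K, R) = 0
E = -1/5 (E = 1/(0 - 5) = 1/(-5) = -1/5 ≈ -0.20000)
(-6 - 5)*(T + 6) - 14*E = (-6 - 5)*(3 + 6) - 14*(-1/5) = -11*9 + 14/5 = -99 + 14/5 = -481/5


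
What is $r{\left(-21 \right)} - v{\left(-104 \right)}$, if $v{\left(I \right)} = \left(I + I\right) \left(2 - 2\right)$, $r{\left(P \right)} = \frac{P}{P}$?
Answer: $1$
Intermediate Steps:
$r{\left(P \right)} = 1$
$v{\left(I \right)} = 0$ ($v{\left(I \right)} = 2 I 0 = 0$)
$r{\left(-21 \right)} - v{\left(-104 \right)} = 1 - 0 = 1 + 0 = 1$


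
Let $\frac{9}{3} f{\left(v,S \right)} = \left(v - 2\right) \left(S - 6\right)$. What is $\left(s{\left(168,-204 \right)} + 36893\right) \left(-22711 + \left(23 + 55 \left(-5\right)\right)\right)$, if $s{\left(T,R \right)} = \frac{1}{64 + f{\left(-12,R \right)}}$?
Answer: $- \frac{884449636159}{1044} \approx -8.4717 \cdot 10^{8}$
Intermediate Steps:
$f{\left(v,S \right)} = \frac{\left(-6 + S\right) \left(-2 + v\right)}{3}$ ($f{\left(v,S \right)} = \frac{\left(v - 2\right) \left(S - 6\right)}{3} = \frac{\left(-2 + v\right) \left(-6 + S\right)}{3} = \frac{\left(-6 + S\right) \left(-2 + v\right)}{3}$)
$s{\left(T,R \right)} = \frac{1}{92 - \frac{14 R}{3}}$ ($s{\left(T,R \right)} = \frac{1}{64 + \left(4 - -24 - \frac{2 R}{3} + \frac{1}{3} R \left(-12\right)\right)} = \frac{1}{64 + \left(4 + 24 - \frac{2 R}{3} - 4 R\right)} = \frac{1}{64 - \left(-28 + \frac{14 R}{3}\right)} = \frac{1}{92 - \frac{14 R}{3}}$)
$\left(s{\left(168,-204 \right)} + 36893\right) \left(-22711 + \left(23 + 55 \left(-5\right)\right)\right) = \left(\frac{3}{2 \left(138 - -1428\right)} + 36893\right) \left(-22711 + \left(23 + 55 \left(-5\right)\right)\right) = \left(\frac{3}{2 \left(138 + 1428\right)} + 36893\right) \left(-22711 + \left(23 - 275\right)\right) = \left(\frac{3}{2 \cdot 1566} + 36893\right) \left(-22711 - 252\right) = \left(\frac{3}{2} \cdot \frac{1}{1566} + 36893\right) \left(-22963\right) = \left(\frac{1}{1044} + 36893\right) \left(-22963\right) = \frac{38516293}{1044} \left(-22963\right) = - \frac{884449636159}{1044}$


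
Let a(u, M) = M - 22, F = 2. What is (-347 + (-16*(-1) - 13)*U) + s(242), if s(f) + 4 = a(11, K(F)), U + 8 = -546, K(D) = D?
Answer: -2033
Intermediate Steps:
a(u, M) = -22 + M
U = -554 (U = -8 - 546 = -554)
s(f) = -24 (s(f) = -4 + (-22 + 2) = -4 - 20 = -24)
(-347 + (-16*(-1) - 13)*U) + s(242) = (-347 + (-16*(-1) - 13)*(-554)) - 24 = (-347 + (16 - 13)*(-554)) - 24 = (-347 + 3*(-554)) - 24 = (-347 - 1662) - 24 = -2009 - 24 = -2033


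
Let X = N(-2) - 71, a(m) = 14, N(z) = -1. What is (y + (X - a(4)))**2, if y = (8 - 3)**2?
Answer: 3721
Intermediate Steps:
y = 25 (y = 5**2 = 25)
X = -72 (X = -1 - 71 = -72)
(y + (X - a(4)))**2 = (25 + (-72 - 1*14))**2 = (25 + (-72 - 14))**2 = (25 - 86)**2 = (-61)**2 = 3721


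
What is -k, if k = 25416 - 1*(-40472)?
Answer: -65888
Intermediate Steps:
k = 65888 (k = 25416 + 40472 = 65888)
-k = -1*65888 = -65888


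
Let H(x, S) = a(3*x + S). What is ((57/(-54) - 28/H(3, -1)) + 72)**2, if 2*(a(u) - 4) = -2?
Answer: 1229881/324 ≈ 3795.9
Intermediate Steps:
a(u) = 3 (a(u) = 4 + (1/2)*(-2) = 4 - 1 = 3)
H(x, S) = 3
((57/(-54) - 28/H(3, -1)) + 72)**2 = ((57/(-54) - 28/3) + 72)**2 = ((57*(-1/54) - 28*1/3) + 72)**2 = ((-19/18 - 28/3) + 72)**2 = (-187/18 + 72)**2 = (1109/18)**2 = 1229881/324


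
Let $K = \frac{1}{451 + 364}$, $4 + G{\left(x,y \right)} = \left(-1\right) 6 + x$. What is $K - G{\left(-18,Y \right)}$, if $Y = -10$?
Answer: $\frac{22821}{815} \approx 28.001$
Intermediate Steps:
$G{\left(x,y \right)} = -10 + x$ ($G{\left(x,y \right)} = -4 + \left(\left(-1\right) 6 + x\right) = -4 + \left(-6 + x\right) = -10 + x$)
$K = \frac{1}{815} \approx 0.001227$
$K - G{\left(-18,Y \right)} = \frac{1}{815} - \left(-10 - 18\right) = \frac{1}{815} - -28 = \frac{1}{815} + 28 = \frac{22821}{815}$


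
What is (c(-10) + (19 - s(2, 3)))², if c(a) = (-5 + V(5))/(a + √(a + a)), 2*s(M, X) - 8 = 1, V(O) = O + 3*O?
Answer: (1508*√5 + 2539*I)/(8*(√5 + 2*I)) ≈ 175.25 - 14.814*I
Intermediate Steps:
V(O) = 4*O
s(M, X) = 9/2 (s(M, X) = 4 + (½)*1 = 4 + ½ = 9/2)
c(a) = 15/(a + √2*√a) (c(a) = (-5 + 4*5)/(a + √(a + a)) = (-5 + 20)/(a + √(2*a)) = 15/(a + √2*√a))
(c(-10) + (19 - s(2, 3)))² = (15/(-10 + √2*√(-10)) + (19 - 1*9/2))² = (15/(-10 + √2*(I*√10)) + (19 - 9/2))² = (15/(-10 + 2*I*√5) + 29/2)² = (29/2 + 15/(-10 + 2*I*√5))²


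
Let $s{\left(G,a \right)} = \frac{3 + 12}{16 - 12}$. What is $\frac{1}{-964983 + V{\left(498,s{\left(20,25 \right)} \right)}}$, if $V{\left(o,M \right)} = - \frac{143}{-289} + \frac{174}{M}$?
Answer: $- \frac{1445}{1394332672} \approx -1.0363 \cdot 10^{-6}$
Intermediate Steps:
$s{\left(G,a \right)} = \frac{15}{4}$
$V{\left(o,M \right)} = \frac{143}{289} + \frac{174}{M}$ ($V{\left(o,M \right)} = \left(-143\right) \left(- \frac{1}{289}\right) + \frac{174}{M} = \frac{143}{289} + \frac{174}{M}$)
$\frac{1}{-964983 + V{\left(498,s{\left(20,25 \right)} \right)}} = \frac{1}{-964983 + \left(\frac{143}{289} + \frac{174}{\frac{15}{4}}\right)} = \frac{1}{-964983 + \left(\frac{143}{289} + 174 \cdot \frac{4}{15}\right)} = \frac{1}{-964983 + \left(\frac{143}{289} + \frac{232}{5}\right)} = \frac{1}{-964983 + \frac{67763}{1445}} = \frac{1}{- \frac{1394332672}{1445}} = - \frac{1445}{1394332672}$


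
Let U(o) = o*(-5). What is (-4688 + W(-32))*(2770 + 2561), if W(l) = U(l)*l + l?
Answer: -52457040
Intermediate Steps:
U(o) = -5*o
W(l) = l - 5*l² (W(l) = (-5*l)*l + l = -5*l² + l = l - 5*l²)
(-4688 + W(-32))*(2770 + 2561) = (-4688 - 32*(1 - 5*(-32)))*(2770 + 2561) = (-4688 - 32*(1 + 160))*5331 = (-4688 - 32*161)*5331 = (-4688 - 5152)*5331 = -9840*5331 = -52457040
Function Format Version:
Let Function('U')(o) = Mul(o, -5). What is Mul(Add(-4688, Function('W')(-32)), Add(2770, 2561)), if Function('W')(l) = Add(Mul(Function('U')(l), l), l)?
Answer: -52457040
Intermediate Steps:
Function('U')(o) = Mul(-5, o)
Function('W')(l) = Add(l, Mul(-5, Pow(l, 2))) (Function('W')(l) = Add(Mul(Mul(-5, l), l), l) = Add(Mul(-5, Pow(l, 2)), l) = Add(l, Mul(-5, Pow(l, 2))))
Mul(Add(-4688, Function('W')(-32)), Add(2770, 2561)) = Mul(Add(-4688, Mul(-32, Add(1, Mul(-5, -32)))), Add(2770, 2561)) = Mul(Add(-4688, Mul(-32, Add(1, 160))), 5331) = Mul(Add(-4688, Mul(-32, 161)), 5331) = Mul(Add(-4688, -5152), 5331) = Mul(-9840, 5331) = -52457040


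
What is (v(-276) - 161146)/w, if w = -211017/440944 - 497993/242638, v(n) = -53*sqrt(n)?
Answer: 278080218068576/4367544649 + 182917994336*I*sqrt(69)/4367544649 ≈ 63670.0 + 347.89*I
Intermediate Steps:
w = -4367544649/1725641456 (w = -211017*1/440944 - 497993*1/242638 = -6807/14224 - 497993/242638 = -4367544649/1725641456 ≈ -2.5310)
(v(-276) - 161146)/w = (-106*I*sqrt(69) - 161146)/(-4367544649/1725641456) = (-106*I*sqrt(69) - 161146)*(-1725641456/4367544649) = (-161146 - 106*I*sqrt(69))*(-1725641456/4367544649) = 278080218068576/4367544649 + 182917994336*I*sqrt(69)/4367544649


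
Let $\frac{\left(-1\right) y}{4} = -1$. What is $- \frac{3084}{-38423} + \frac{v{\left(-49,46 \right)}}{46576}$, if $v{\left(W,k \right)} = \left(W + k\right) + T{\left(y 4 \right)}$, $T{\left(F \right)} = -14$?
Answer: $\frac{142987193}{1789589648} \approx 0.079899$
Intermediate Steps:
$y = 4$ ($y = \left(-4\right) \left(-1\right) = 4$)
$v{\left(W,k \right)} = -14 + W + k$ ($v{\left(W,k \right)} = \left(W + k\right) - 14 = -14 + W + k$)
$- \frac{3084}{-38423} + \frac{v{\left(-49,46 \right)}}{46576} = - \frac{3084}{-38423} + \frac{-14 - 49 + 46}{46576} = \left(-3084\right) \left(- \frac{1}{38423}\right) - \frac{17}{46576} = \frac{3084}{38423} - \frac{17}{46576} = \frac{142987193}{1789589648}$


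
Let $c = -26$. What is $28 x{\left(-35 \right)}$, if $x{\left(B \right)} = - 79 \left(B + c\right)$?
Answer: $134932$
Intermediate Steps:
$x{\left(B \right)} = 2054 - 79 B$ ($x{\left(B \right)} = - 79 \left(B - 26\right) = - 79 \left(-26 + B\right) = 2054 - 79 B$)
$28 x{\left(-35 \right)} = 28 \left(2054 - -2765\right) = 28 \left(2054 + 2765\right) = 28 \cdot 4819 = 134932$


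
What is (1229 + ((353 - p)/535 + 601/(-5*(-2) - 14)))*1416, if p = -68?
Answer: 817813986/535 ≈ 1.5286e+6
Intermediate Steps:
(1229 + ((353 - p)/535 + 601/(-5*(-2) - 14)))*1416 = (1229 + ((353 - 1*(-68))/535 + 601/(-5*(-2) - 14)))*1416 = (1229 + ((353 + 68)*(1/535) + 601/(10 - 14)))*1416 = (1229 + (421*(1/535) + 601/(-4)))*1416 = (1229 + (421/535 + 601*(-¼)))*1416 = (1229 + (421/535 - 601/4))*1416 = (1229 - 319851/2140)*1416 = (2310209/2140)*1416 = 817813986/535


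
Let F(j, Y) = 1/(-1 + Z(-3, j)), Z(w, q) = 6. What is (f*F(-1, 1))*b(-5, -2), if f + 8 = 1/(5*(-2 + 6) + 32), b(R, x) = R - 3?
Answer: 166/13 ≈ 12.769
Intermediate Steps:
b(R, x) = -3 + R
f = -415/52 (f = -8 + 1/(5*(-2 + 6) + 32) = -8 + 1/(5*4 + 32) = -8 + 1/(20 + 32) = -8 + 1/52 = -415/52 ≈ -7.9808)
F(j, Y) = ⅕ (F(j, Y) = 1/(-1 + 6) = 1/5 = ⅕)
(f*F(-1, 1))*b(-5, -2) = (-415/52*⅕)*(-3 - 5) = -83/52*(-8) = 166/13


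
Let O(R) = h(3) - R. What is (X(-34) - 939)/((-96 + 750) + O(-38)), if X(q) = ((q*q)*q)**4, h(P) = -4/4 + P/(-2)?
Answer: 681834481055171462/197 ≈ 3.4611e+15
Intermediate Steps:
h(P) = -1 - P/2 (h(P) = -4*1/4 + P*(-1/2) = -1 - P/2)
O(R) = -5/2 - R (O(R) = (-1 - 1/2*3) - R = (-1 - 3/2) - R = -5/2 - R)
X(q) = q**12 (X(q) = (q**2*q)**4 = (q**3)**4 = q**12)
(X(-34) - 939)/((-96 + 750) + O(-38)) = ((-34)**12 - 939)/((-96 + 750) + (-5/2 - 1*(-38))) = (2386420683693101056 - 939)/(654 + (-5/2 + 38)) = 2386420683693100117/(654 + 71/2) = 2386420683693100117/(1379/2) = 2386420683693100117*(2/1379) = 681834481055171462/197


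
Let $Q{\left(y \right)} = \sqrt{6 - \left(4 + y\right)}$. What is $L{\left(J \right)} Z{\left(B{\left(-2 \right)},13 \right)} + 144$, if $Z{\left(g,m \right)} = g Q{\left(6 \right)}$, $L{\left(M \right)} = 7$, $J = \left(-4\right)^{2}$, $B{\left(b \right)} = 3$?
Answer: $144 + 42 i \approx 144.0 + 42.0 i$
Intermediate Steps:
$J = 16$
$Q{\left(y \right)} = \sqrt{2 - y}$
$Z{\left(g,m \right)} = 2 i g$ ($Z{\left(g,m \right)} = g \sqrt{2 - 6} = g \sqrt{-4} = g 2 i = 2 i g$)
$L{\left(J \right)} Z{\left(B{\left(-2 \right)},13 \right)} + 144 = 7 \cdot 2 i 3 + 144 = 7 \cdot 6 i + 144 = 42 i + 144 = 144 + 42 i$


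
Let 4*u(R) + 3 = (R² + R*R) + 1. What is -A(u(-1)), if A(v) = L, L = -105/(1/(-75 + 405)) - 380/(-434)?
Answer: 7518860/217 ≈ 34649.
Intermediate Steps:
L = -7518860/217 (L = -105/(1/330) - 380*(-1/434) = -105/1/330 + 190/217 = -105*330 + 190/217 = -34650 + 190/217 = -7518860/217 ≈ -34649.)
u(R) = -½ + R²/2 (u(R) = -¾ + ((R² + R*R) + 1)/4 = -¾ + ((R² + R²) + 1)/4 = -¾ + (2*R² + 1)/4 = -¾ + (1 + 2*R²)/4 = -¾ + (¼ + R²/2) = -½ + R²/2)
A(v) = -7518860/217
-A(u(-1)) = -1*(-7518860/217) = 7518860/217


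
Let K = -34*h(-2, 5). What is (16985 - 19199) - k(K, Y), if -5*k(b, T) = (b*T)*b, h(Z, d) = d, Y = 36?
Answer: 205866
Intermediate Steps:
K = -170 (K = -34*5 = -170)
k(b, T) = -T*b²/5 (k(b, T) = -b*T*b/5 = -T*b*b/5 = -T*b²/5)
(16985 - 19199) - k(K, Y) = (16985 - 19199) - (-1)*36*(-170)²/5 = -2214 - (-1)*36*28900/5 = -2214 - 1*(-208080) = -2214 + 208080 = 205866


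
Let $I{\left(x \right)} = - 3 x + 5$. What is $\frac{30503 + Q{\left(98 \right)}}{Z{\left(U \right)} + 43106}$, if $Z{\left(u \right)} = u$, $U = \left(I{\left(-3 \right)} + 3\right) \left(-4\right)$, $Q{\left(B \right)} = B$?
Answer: $\frac{30601}{43038} \approx 0.71102$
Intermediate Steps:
$I{\left(x \right)} = 5 - 3 x$
$U = -68$ ($U = \left(\left(5 - -9\right) + 3\right) \left(-4\right) = \left(\left(5 + 9\right) + 3\right) \left(-4\right) = \left(14 + 3\right) \left(-4\right) = 17 \left(-4\right) = -68$)
$\frac{30503 + Q{\left(98 \right)}}{Z{\left(U \right)} + 43106} = \frac{30503 + 98}{-68 + 43106} = \frac{30601}{43038}$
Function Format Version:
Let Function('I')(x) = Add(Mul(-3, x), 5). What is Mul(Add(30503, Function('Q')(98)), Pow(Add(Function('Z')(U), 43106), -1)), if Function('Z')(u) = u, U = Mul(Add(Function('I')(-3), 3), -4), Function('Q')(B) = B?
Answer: Rational(30601, 43038) ≈ 0.71102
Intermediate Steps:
Function('I')(x) = Add(5, Mul(-3, x))
U = -68 (U = Mul(Add(Add(5, Mul(-3, -3)), 3), -4) = Mul(Add(Add(5, 9), 3), -4) = Mul(Add(14, 3), -4) = Mul(17, -4) = -68)
Mul(Add(30503, Function('Q')(98)), Pow(Add(Function('Z')(U), 43106), -1)) = Mul(Add(30503, 98), Pow(Add(-68, 43106), -1)) = Mul(30601, Pow(43038, -1)) = Mul(30601, Rational(1, 43038)) = Rational(30601, 43038)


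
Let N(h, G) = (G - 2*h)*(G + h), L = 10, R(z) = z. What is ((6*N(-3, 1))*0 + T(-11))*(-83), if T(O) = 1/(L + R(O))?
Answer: 83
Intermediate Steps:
T(O) = 1/(10 + O)
N(h, G) = (G + h)*(G - 2*h)
((6*N(-3, 1))*0 + T(-11))*(-83) = ((6*(1**2 - 2*(-3)**2 - 1*1*(-3)))*0 + 1/(10 - 11))*(-83) = ((6*(1 - 2*9 + 3))*0 + 1/(-1))*(-83) = ((6*(1 - 18 + 3))*0 - 1)*(-83) = ((6*(-14))*0 - 1)*(-83) = (-84*0 - 1)*(-83) = (0 - 1)*(-83) = -1*(-83) = 83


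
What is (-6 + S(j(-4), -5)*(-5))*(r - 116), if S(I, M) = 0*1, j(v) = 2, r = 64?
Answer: 312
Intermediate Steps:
S(I, M) = 0
(-6 + S(j(-4), -5)*(-5))*(r - 116) = (-6 + 0*(-5))*(64 - 116) = (-6 + 0)*(-52) = -6*(-52) = 312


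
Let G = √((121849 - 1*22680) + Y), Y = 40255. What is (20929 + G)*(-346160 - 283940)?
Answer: -13187362900 - 2520400*√8714 ≈ -1.3423e+10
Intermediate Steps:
G = 4*√8714 (G = √((121849 - 1*22680) + 40255) = √((121849 - 22680) + 40255) = √(99169 + 40255) = √139424 = 4*√8714 ≈ 373.40)
(20929 + G)*(-346160 - 283940) = (20929 + 4*√8714)*(-346160 - 283940) = (20929 + 4*√8714)*(-630100) = -13187362900 - 2520400*√8714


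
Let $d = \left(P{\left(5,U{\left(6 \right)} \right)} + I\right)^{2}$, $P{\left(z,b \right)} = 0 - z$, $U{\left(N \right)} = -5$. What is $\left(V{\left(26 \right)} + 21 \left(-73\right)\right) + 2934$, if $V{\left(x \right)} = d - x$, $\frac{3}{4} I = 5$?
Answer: $\frac{12400}{9} \approx 1377.8$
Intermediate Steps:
$P{\left(z,b \right)} = - z$
$I = \frac{20}{3}$ ($I = \frac{4}{3} \cdot 5 = \frac{20}{3} \approx 6.6667$)
$d = \frac{25}{9}$ ($d = \left(\left(-1\right) 5 + \frac{20}{3}\right)^{2} = \left(-5 + \frac{20}{3}\right)^{2} = \left(\frac{5}{3}\right)^{2} = \frac{25}{9} \approx 2.7778$)
$V{\left(x \right)} = \frac{25}{9} - x$
$\left(V{\left(26 \right)} + 21 \left(-73\right)\right) + 2934 = \left(\left(\frac{25}{9} - 26\right) + 21 \left(-73\right)\right) + 2934 = \left(\left(\frac{25}{9} - 26\right) - 1533\right) + 2934 = \left(- \frac{209}{9} - 1533\right) + 2934 = - \frac{14006}{9} + 2934 = \frac{12400}{9}$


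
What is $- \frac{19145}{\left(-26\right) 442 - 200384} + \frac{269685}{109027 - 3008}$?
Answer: $\frac{8452787545}{3208983092} \approx 2.6341$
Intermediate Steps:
$- \frac{19145}{\left(-26\right) 442 - 200384} + \frac{269685}{109027 - 3008} = - \frac{19145}{-11492 - 200384} + \frac{269685}{106019} = - \frac{19145}{-211876} + 269685 \cdot \frac{1}{106019} = \left(-19145\right) \left(- \frac{1}{211876}\right) + \frac{269685}{106019} = \frac{2735}{30268} + \frac{269685}{106019} = \frac{8452787545}{3208983092}$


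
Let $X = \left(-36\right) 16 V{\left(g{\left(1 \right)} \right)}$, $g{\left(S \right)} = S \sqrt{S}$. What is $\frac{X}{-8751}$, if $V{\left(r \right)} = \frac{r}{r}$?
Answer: $\frac{192}{2917} \approx 0.065821$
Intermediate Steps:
$g{\left(S \right)} = S^{\frac{3}{2}}$
$V{\left(r \right)} = 1$
$X = -576$ ($X = \left(-36\right) 16 \cdot 1 = \left(-576\right) 1 = -576$)
$\frac{X}{-8751} = - \frac{576}{-8751} = \left(-576\right) \left(- \frac{1}{8751}\right) = \frac{192}{2917}$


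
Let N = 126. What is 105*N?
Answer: 13230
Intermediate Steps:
105*N = 105*126 = 13230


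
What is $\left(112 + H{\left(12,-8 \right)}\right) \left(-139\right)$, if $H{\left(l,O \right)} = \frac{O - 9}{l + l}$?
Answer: $- \frac{371269}{24} \approx -15470.0$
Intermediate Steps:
$H{\left(l,O \right)} = \frac{-9 + O}{2 l}$
$\left(112 + H{\left(12,-8 \right)}\right) \left(-139\right) = \left(112 + \frac{-9 - 8}{2 \cdot 12}\right) \left(-139\right) = \left(112 + \frac{1}{2} \cdot \frac{1}{12} \left(-17\right)\right) \left(-139\right) = \left(112 - \frac{17}{24}\right) \left(-139\right) = \frac{2671}{24} \left(-139\right) = - \frac{371269}{24}$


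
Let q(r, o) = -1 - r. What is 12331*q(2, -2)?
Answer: -36993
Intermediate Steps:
12331*q(2, -2) = 12331*(-1 - 1*2) = 12331*(-1 - 2) = 12331*(-3) = -36993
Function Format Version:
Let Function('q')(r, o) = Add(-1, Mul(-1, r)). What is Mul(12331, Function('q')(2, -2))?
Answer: -36993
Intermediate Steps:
Mul(12331, Function('q')(2, -2)) = Mul(12331, Add(-1, Mul(-1, 2))) = Mul(12331, Add(-1, -2)) = Mul(12331, -3) = -36993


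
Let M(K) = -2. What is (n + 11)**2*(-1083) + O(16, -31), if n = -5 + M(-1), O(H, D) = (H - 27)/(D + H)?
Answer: -259909/15 ≈ -17327.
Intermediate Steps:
O(H, D) = (-27 + H)/(D + H)
n = -7 (n = -5 - 2 = -7)
(n + 11)**2*(-1083) + O(16, -31) = (-7 + 11)**2*(-1083) + (-27 + 16)/(-31 + 16) = 4**2*(-1083) - 11/(-15) = 16*(-1083) - 1/15*(-11) = -17328 + 11/15 = -259909/15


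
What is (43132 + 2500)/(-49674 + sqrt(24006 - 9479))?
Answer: -2266723968/2467491749 - 45632*sqrt(14527)/2467491749 ≈ -0.92086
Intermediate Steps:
(43132 + 2500)/(-49674 + sqrt(24006 - 9479)) = 45632/(-49674 + sqrt(14527))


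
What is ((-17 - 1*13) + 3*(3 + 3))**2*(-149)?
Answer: -21456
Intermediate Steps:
((-17 - 1*13) + 3*(3 + 3))**2*(-149) = ((-17 - 13) + 3*6)**2*(-149) = (-30 + 18)**2*(-149) = (-12)**2*(-149) = 144*(-149) = -21456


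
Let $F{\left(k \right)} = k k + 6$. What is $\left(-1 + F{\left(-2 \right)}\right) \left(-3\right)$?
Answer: $-27$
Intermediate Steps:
$F{\left(k \right)} = 6 + k^{2}$ ($F{\left(k \right)} = k^{2} + 6 = 6 + k^{2}$)
$\left(-1 + F{\left(-2 \right)}\right) \left(-3\right) = \left(-1 + \left(6 + \left(-2\right)^{2}\right)\right) \left(-3\right) = \left(-1 + \left(6 + 4\right)\right) \left(-3\right) = \left(-1 + 10\right) \left(-3\right) = 9 \left(-3\right) = -27$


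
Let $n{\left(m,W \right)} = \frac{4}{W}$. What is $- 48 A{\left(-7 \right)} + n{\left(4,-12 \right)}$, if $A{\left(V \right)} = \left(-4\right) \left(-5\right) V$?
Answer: $\frac{20159}{3} \approx 6719.7$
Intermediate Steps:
$A{\left(V \right)} = 20 V$
$- 48 A{\left(-7 \right)} + n{\left(4,-12 \right)} = - 48 \cdot 20 \left(-7\right) + \frac{4}{-12} = \left(-48\right) \left(-140\right) + 4 \left(- \frac{1}{12}\right) = 6720 - \frac{1}{3} = \frac{20159}{3}$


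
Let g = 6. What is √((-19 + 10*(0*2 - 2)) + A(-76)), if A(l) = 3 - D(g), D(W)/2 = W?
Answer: 4*I*√3 ≈ 6.9282*I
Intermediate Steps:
D(W) = 2*W
A(l) = -9 (A(l) = 3 - 2*6 = 3 - 1*12 = 3 - 12 = -9)
√((-19 + 10*(0*2 - 2)) + A(-76)) = √((-19 + 10*(0*2 - 2)) - 9) = √((-19 + 10*(0 - 2)) - 9) = √((-19 + 10*(-2)) - 9) = √((-19 - 20) - 9) = √(-39 - 9) = √(-48) = 4*I*√3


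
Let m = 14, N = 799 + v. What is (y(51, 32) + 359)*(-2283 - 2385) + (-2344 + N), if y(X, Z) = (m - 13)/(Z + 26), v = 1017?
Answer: -48616194/29 ≈ -1.6764e+6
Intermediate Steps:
N = 1816 (N = 799 + 1017 = 1816)
y(X, Z) = 1/(26 + Z) (y(X, Z) = (14 - 13)/(Z + 26) = 1/(26 + Z))
(y(51, 32) + 359)*(-2283 - 2385) + (-2344 + N) = (1/(26 + 32) + 359)*(-2283 - 2385) + (-2344 + 1816) = (1/58 + 359)*(-4668) - 528 = (20823/58)*(-4668) - 528 = -48600882/29 - 528 = -48616194/29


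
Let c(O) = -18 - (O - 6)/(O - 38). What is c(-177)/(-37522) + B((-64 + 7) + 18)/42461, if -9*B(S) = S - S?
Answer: 4053/8067230 ≈ 0.00050240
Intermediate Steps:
B(S) = 0 (B(S) = -(S - S)/9 = -⅑*0 = 0)
c(O) = -18 - (-6 + O)/(-38 + O)
c(-177)/(-37522) + B((-64 + 7) + 18)/42461 = ((690 - 19*(-177))/(-38 - 177))/(-37522) + 0/42461 = ((690 + 3363)/(-215))*(-1/37522) + 0*(1/42461) = -1/215*4053*(-1/37522) + 0 = -4053/215*(-1/37522) + 0 = 4053/8067230 + 0 = 4053/8067230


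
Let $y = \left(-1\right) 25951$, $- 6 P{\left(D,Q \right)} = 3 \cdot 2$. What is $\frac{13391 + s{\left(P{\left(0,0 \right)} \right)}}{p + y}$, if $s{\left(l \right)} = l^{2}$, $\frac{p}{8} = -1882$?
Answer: $- \frac{4464}{13669} \approx -0.32658$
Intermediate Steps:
$P{\left(D,Q \right)} = -1$ ($P{\left(D,Q \right)} = - \frac{3 \cdot 2}{6} = \left(- \frac{1}{6}\right) 6 = -1$)
$p = -15056$ ($p = 8 \left(-1882\right) = -15056$)
$y = -25951$
$\frac{13391 + s{\left(P{\left(0,0 \right)} \right)}}{p + y} = \frac{13391 + \left(-1\right)^{2}}{-15056 - 25951} = \frac{13391 + 1}{-41007} = 13392 \left(- \frac{1}{41007}\right) = - \frac{4464}{13669}$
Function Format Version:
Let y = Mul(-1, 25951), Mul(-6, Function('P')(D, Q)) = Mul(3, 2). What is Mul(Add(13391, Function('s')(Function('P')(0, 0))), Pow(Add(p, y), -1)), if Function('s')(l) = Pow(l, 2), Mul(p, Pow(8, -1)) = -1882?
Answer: Rational(-4464, 13669) ≈ -0.32658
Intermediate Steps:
Function('P')(D, Q) = -1 (Function('P')(D, Q) = Mul(Rational(-1, 6), Mul(3, 2)) = Mul(Rational(-1, 6), 6) = -1)
p = -15056 (p = Mul(8, -1882) = -15056)
y = -25951
Mul(Add(13391, Function('s')(Function('P')(0, 0))), Pow(Add(p, y), -1)) = Mul(Add(13391, Pow(-1, 2)), Pow(Add(-15056, -25951), -1)) = Mul(Add(13391, 1), Pow(-41007, -1)) = Mul(13392, Rational(-1, 41007)) = Rational(-4464, 13669)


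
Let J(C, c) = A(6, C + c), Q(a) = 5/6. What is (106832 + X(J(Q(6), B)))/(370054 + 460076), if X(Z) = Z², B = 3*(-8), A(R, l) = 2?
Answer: 17806/138355 ≈ 0.12870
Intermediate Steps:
Q(a) = ⅚ (Q(a) = 5*(⅙) = ⅚)
B = -24
J(C, c) = 2
(106832 + X(J(Q(6), B)))/(370054 + 460076) = (106832 + 2²)/(370054 + 460076) = (106832 + 4)/830130 = 106836*(1/830130) = 17806/138355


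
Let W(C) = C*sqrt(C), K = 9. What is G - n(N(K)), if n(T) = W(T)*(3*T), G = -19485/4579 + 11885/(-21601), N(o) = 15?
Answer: -475316900/98910979 - 675*sqrt(15) ≈ -2619.1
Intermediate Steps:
W(C) = C**(3/2)
G = -475316900/98910979 (G = -19485*1/4579 + 11885*(-1/21601) = -19485/4579 - 11885/21601 = -475316900/98910979 ≈ -4.8055)
n(T) = 3*T**(5/2) (n(T) = T**(3/2)*(3*T) = 3*T**(5/2))
G - n(N(K)) = -475316900/98910979 - 3*15**(5/2) = -475316900/98910979 - 3*225*sqrt(15) = -475316900/98910979 - 675*sqrt(15)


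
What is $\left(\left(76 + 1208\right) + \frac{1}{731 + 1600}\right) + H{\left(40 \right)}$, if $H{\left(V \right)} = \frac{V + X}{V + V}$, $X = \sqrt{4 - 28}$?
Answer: $\frac{5988341}{4662} + \frac{i \sqrt{6}}{40} \approx 1284.5 + 0.061237 i$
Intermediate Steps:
$X = 2 i \sqrt{6}$ ($X = \sqrt{-24} = 2 i \sqrt{6} \approx 4.899 i$)
$H{\left(V \right)} = \frac{V + 2 i \sqrt{6}}{2 V}$ ($H{\left(V \right)} = \frac{V + 2 i \sqrt{6}}{V + V} = \frac{V + 2 i \sqrt{6}}{2 V}$)
$\left(\left(76 + 1208\right) + \frac{1}{731 + 1600}\right) + H{\left(40 \right)} = \left(\left(76 + 1208\right) + \frac{1}{731 + 1600}\right) + \frac{\frac{1}{2} \cdot 40 + i \sqrt{6}}{40} = \left(1284 + \frac{1}{2331}\right) + \frac{20 + i \sqrt{6}}{40} = \left(1284 + \frac{1}{2331}\right) + \left(\frac{1}{2} + \frac{i \sqrt{6}}{40}\right) = \frac{2993005}{2331} + \left(\frac{1}{2} + \frac{i \sqrt{6}}{40}\right) = \frac{5988341}{4662} + \frac{i \sqrt{6}}{40}$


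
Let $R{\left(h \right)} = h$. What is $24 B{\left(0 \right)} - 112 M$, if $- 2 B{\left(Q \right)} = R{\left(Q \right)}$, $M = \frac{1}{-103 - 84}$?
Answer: $\frac{112}{187} \approx 0.59893$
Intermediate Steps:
$M = - \frac{1}{187}$ ($M = \frac{1}{-187} = - \frac{1}{187} \approx -0.0053476$)
$B{\left(Q \right)} = - \frac{Q}{2}$
$24 B{\left(0 \right)} - 112 M = 24 \left(\left(- \frac{1}{2}\right) 0\right) - - \frac{112}{187} = 24 \cdot 0 + \frac{112}{187} = 0 + \frac{112}{187} = \frac{112}{187}$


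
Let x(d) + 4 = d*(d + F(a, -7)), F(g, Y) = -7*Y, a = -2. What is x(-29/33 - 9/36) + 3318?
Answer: 56801605/17424 ≈ 3260.0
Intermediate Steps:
x(d) = -4 + d*(49 + d) (x(d) = -4 + d*(d - 7*(-7)) = -4 + d*(d + 49) = -4 + d*(49 + d))
x(-29/33 - 9/36) + 3318 = (-4 + (-29/33 - 9/36)**2 + 49*(-29/33 - 9/36)) + 3318 = (-4 + (-29*1/33 - 9*1/36)**2 + 49*(-29*1/33 - 9*1/36)) + 3318 = (-4 + (-29/33 - 1/4)**2 + 49*(-29/33 - 1/4)) + 3318 = (-4 + (-149/132)**2 + 49*(-149/132)) + 3318 = (-4 + 22201/17424 - 7301/132) + 3318 = -1011227/17424 + 3318 = 56801605/17424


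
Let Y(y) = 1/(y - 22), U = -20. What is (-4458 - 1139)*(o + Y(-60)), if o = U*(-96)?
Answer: -881186083/82 ≈ -1.0746e+7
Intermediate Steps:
o = 1920 (o = -20*(-96) = 1920)
Y(y) = 1/(-22 + y)
(-4458 - 1139)*(o + Y(-60)) = (-4458 - 1139)*(1920 + 1/(-22 - 60)) = -5597*(1920 + 1/(-82)) = -5597*(1920 - 1/82) = -5597*157439/82 = -881186083/82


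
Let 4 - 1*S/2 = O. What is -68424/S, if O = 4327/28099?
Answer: -320440996/36023 ≈ -8895.5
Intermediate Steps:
O = 4327/28099 (O = 4327*(1/28099) = 4327/28099 ≈ 0.15399)
S = 216138/28099 (S = 8 - 2*4327/28099 = 8 - 8654/28099 = 216138/28099 ≈ 7.6920)
-68424/S = -68424/216138/28099 = -68424*28099/216138 = -320440996/36023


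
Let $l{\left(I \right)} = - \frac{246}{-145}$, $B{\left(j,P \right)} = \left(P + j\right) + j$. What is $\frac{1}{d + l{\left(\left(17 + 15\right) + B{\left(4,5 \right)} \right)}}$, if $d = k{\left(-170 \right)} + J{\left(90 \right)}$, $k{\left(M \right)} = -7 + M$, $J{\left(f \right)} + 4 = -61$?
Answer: $- \frac{145}{34844} \approx -0.0041614$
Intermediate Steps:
$J{\left(f \right)} = -65$ ($J{\left(f \right)} = -4 - 61 = -65$)
$B{\left(j,P \right)} = P + 2 j$
$l{\left(I \right)} = \frac{246}{145}$ ($l{\left(I \right)} = \left(-246\right) \left(- \frac{1}{145}\right) = \frac{246}{145}$)
$d = -242$ ($d = \left(-7 - 170\right) - 65 = -177 - 65 = -242$)
$\frac{1}{d + l{\left(\left(17 + 15\right) + B{\left(4,5 \right)} \right)}} = \frac{1}{-242 + \frac{246}{145}} = \frac{1}{- \frac{34844}{145}} = - \frac{145}{34844}$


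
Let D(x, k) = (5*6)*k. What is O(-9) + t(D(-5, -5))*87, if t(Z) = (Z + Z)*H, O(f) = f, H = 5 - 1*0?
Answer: -130509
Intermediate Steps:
D(x, k) = 30*k
H = 5 (H = 5 + 0 = 5)
t(Z) = 10*Z (t(Z) = (Z + Z)*5 = (2*Z)*5 = 10*Z)
O(-9) + t(D(-5, -5))*87 = -9 + (10*(30*(-5)))*87 = -9 + (10*(-150))*87 = -9 - 1500*87 = -9 - 130500 = -130509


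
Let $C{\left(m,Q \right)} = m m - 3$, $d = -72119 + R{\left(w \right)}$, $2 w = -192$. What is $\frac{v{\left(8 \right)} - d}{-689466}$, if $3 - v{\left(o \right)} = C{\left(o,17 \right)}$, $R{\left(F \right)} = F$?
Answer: $- \frac{72157}{689466} \approx -0.10466$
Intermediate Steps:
$w = -96$ ($w = \frac{1}{2} \left(-192\right) = -96$)
$d = -72215$ ($d = -72119 - 96 = -72215$)
$C{\left(m,Q \right)} = -3 + m^{2}$ ($C{\left(m,Q \right)} = m^{2} - 3 = -3 + m^{2}$)
$v{\left(o \right)} = 6 - o^{2}$ ($v{\left(o \right)} = 3 - \left(-3 + o^{2}\right) = 6 - o^{2}$)
$\frac{v{\left(8 \right)} - d}{-689466} = \frac{\left(6 - 8^{2}\right) - -72215}{-689466} = \left(\left(6 - 64\right) + 72215\right) \left(- \frac{1}{689466}\right) = \left(-58 + 72215\right) \left(- \frac{1}{689466}\right) = 72157 \left(- \frac{1}{689466}\right) = - \frac{72157}{689466}$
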